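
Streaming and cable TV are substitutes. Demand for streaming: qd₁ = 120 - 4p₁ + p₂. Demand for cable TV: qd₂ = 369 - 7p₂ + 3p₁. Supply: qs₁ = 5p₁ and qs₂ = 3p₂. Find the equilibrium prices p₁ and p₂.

p₁ = 523/29, p₂ = 1227/29

Market 1: 120 - 4p₁ + p₂ = 5p₁ → 9p₁ - p₂ = 120.
Market 2: 10p₂ - 3p₁ = 369.
Eliminating p₂: 10×(1) + 1×(2) gives 87p₁ = 1569, so p₁ = 523/29.
Back-substitute into (2): p₂ = (369 + 3×523/29) / 10 = 1227/29.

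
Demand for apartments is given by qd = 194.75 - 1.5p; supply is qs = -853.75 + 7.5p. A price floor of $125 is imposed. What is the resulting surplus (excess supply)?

Surplus = 76.5

Equilibrium price would be p* = 116.5, so the floor at 125 binds.
At p = 125: qd = 7.25, qs = 83.75.
Surplus = 83.75 − 7.25 = 76.5.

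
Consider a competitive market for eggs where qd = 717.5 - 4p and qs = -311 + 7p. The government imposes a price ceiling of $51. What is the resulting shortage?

Equilibrium price would be p* = 93.5, so the ceiling at 51 binds.
At p = 51: qd = 717.5 − 4(51) = 513.5, qs = -311 + 7(51) = 46.
Shortage = 513.5 − 46 = 467.5.

Shortage = 467.5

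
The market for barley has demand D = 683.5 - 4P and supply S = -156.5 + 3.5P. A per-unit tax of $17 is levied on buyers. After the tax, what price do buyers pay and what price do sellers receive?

Buyers pay 1799/15, sellers receive 1544/15

Pre-tax equilibrium: P* = 112, Q* = 235.5.
Tax on buyers shifts demand to D = 683.5 − 4(P + 17) = 615.5 - 4P.
615.5 - 4P = -156.5 + 3.5P gives seller price Ps = 1544/15; buyers pay Pb = 1544/15 + 17 = 1799/15.
New quantity: Q = 683.5 − 4(1799/15) = 6113/30.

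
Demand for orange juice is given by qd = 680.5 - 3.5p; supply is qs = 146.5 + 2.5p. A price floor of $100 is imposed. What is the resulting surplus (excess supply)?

Surplus = 66

Equilibrium price would be p* = 89, so the floor at 100 binds.
At p = 100: qd = 330.5, qs = 396.5.
Surplus = 396.5 − 330.5 = 66.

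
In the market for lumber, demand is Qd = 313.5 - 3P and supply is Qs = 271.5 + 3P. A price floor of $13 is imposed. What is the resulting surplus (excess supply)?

Equilibrium price would be P* = 7, so the floor at 13 binds.
At P = 13: Qd = 274.5, Qs = 310.5.
Surplus = 310.5 − 274.5 = 36.

Surplus = 36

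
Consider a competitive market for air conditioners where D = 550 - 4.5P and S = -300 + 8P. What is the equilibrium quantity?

Q* = 244

Set D = S: 550 - 4.5P = -300 + 8P.
850 = 12.5P, so P* = 68.
Q* = 550 − 4.5(68) = 244.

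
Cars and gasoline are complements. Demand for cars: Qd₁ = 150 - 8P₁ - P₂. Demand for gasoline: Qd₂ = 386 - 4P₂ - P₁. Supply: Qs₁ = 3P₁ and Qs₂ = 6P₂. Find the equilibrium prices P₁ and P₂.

P₁ = 1114/109, P₂ = 4096/109

Market 1: 150 - 8P₁ - P₂ = 3P₁ → 11P₁ + P₂ = 150.
Market 2: 10P₂ + P₁ = 386.
Eliminating P₂: 10×(1) − 1×(2) gives 109P₁ = 1114, so P₁ = 1114/109.
Back-substitute into (2): P₂ = (386 − 1×1114/109) / 10 = 4096/109.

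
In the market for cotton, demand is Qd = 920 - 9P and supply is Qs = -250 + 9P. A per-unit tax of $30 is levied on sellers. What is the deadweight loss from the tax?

Pre-tax equilibrium: P* = 65, Q* = 335.
Tax on sellers shifts supply to Qs = -250 + 9(P − 30) = -520 + 9P.
920 - 9P = -520 + 9P gives buyer price Pb = 80; sellers receive Ps = 80 − 30 = 50.
New quantity: Q = 920 − 9(80) = 200.
DWL = ½ × 30 × (335 − 200) = 2025.

Deadweight loss = 2025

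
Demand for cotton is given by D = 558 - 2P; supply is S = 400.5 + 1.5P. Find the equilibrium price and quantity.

Set D = S: 558 - 2P = 400.5 + 1.5P.
157.5 = 3.5P, so P* = 45.
Q* = 558 − 2(45) = 468.

P* = 45, Q* = 468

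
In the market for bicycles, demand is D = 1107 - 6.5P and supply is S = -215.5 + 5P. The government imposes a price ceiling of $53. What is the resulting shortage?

Shortage = 713

Equilibrium price would be P* = 115, so the ceiling at 53 binds.
At P = 53: D = 1107 − 6.5(53) = 762.5, S = -215.5 + 5(53) = 49.5.
Shortage = 762.5 − 49.5 = 713.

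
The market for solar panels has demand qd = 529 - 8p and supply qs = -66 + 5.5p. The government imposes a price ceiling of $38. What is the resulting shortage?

Equilibrium price would be p* = 1190/27, so the ceiling at 38 binds.
At p = 38: qd = 529 − 8(38) = 225, qs = -66 + 5.5(38) = 143.
Shortage = 225 − 143 = 82.

Shortage = 82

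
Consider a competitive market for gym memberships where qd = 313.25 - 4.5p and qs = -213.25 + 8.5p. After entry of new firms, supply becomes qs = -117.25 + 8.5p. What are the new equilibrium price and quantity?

Original equilibrium: p* = 40.5, q* = 131.
New equilibrium: 313.25 - 4.5p = -117.25 + 8.5p, so 430.5 = 13p and p' = 861/26; q' = 313.25 − 4.5(861/26) = 2135/13.

p' = 861/26, q' = 2135/13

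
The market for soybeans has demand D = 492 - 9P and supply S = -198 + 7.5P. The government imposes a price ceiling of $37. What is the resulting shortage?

Equilibrium price would be P* = 460/11, so the ceiling at 37 binds.
At P = 37: D = 492 − 9(37) = 159, S = -198 + 7.5(37) = 79.5.
Shortage = 159 − 79.5 = 79.5.

Shortage = 79.5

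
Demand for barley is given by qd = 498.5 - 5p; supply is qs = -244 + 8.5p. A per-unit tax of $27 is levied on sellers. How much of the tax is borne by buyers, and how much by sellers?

Buyers bear $17, sellers bear $10

Pre-tax equilibrium: p* = 55, q* = 223.5.
Tax on sellers shifts supply to qs = -244 + 8.5(p − 27) = -473.5 + 8.5p.
498.5 - 5p = -473.5 + 8.5p gives buyer price pb = 72; sellers receive ps = 72 − 27 = 45.
New quantity: q = 498.5 − 5(72) = 138.5.
Buyer burden = 72 − 55 = 17; seller burden = 55 − 45 = 10.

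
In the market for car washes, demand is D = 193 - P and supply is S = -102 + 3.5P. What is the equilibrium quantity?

Q* = 1147/9

Set D = S: 193 - P = -102 + 3.5P.
295 = 4.5P, so P* = 590/9.
Q* = 193 − 1(590/9) = 1147/9.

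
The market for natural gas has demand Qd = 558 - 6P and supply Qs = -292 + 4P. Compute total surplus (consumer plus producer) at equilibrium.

Equilibrium: 558 - 6P = -292 + 4P gives P* = 85, Q* = 48.
Demand choke price: P = 93; supply starts at P = 73.
CS = ½(93 − 85)(48) = 192; PS = ½(85 − 73)(48) = 288.

Total surplus = 480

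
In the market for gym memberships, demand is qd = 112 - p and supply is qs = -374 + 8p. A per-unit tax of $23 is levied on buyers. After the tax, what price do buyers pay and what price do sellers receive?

Pre-tax equilibrium: p* = 54, q* = 58.
Tax on buyers shifts demand to qd = 112 − 1(p + 23) = 89 - p.
89 - p = -374 + 8p gives seller price ps = 463/9; buyers pay pb = 463/9 + 23 = 670/9.
New quantity: q = 112 − 1(670/9) = 338/9.

Buyers pay 670/9, sellers receive 463/9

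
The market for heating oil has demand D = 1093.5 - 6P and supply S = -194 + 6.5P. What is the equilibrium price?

Set D = S: 1093.5 - 6P = -194 + 6.5P.
1287.5 = 12.5P, so P* = 103.
Q* = 1093.5 − 6(103) = 475.5.

P* = 103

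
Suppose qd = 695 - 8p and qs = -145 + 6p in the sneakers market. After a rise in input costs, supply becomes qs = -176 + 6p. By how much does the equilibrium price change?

Original equilibrium: p* = 60, q* = 215.
New equilibrium: 695 - 8p = -176 + 6p, so 871 = 14p and p' = 871/14; q' = 695 − 8(871/14) = 1381/7.
Change in price: 871/14 − 60 = 31/14.

Δp = 31/14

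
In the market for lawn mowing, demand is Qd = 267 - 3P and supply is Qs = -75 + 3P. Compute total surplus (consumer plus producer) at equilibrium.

Total surplus = 3072

Equilibrium: 267 - 3P = -75 + 3P gives P* = 57, Q* = 96.
Demand choke price: P = 89; supply starts at P = 25.
CS = ½(89 − 57)(96) = 1536; PS = ½(57 − 25)(96) = 1536.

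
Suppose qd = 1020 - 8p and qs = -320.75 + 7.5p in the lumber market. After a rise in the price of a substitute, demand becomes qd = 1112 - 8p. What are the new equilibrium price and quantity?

p' = 5731/62, q' = 11548/31

Original equilibrium: p* = 86.5, q* = 328.
New equilibrium: 1112 - 8p = -320.75 + 7.5p, so 1432.75 = 15.5p and p' = 5731/62; q' = 1112 − 8(5731/62) = 11548/31.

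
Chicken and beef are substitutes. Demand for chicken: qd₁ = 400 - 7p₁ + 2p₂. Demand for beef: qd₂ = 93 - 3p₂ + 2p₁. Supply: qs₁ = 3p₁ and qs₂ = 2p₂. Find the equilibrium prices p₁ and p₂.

p₁ = 1093/23, p₂ = 865/23

Market 1: 400 - 7p₁ + 2p₂ = 3p₁ → 10p₁ - 2p₂ = 400.
Market 2: 5p₂ - 2p₁ = 93.
Eliminating p₂: 5×(1) + 2×(2) gives 46p₁ = 2186, so p₁ = 1093/23.
Back-substitute into (2): p₂ = (93 + 2×1093/23) / 5 = 865/23.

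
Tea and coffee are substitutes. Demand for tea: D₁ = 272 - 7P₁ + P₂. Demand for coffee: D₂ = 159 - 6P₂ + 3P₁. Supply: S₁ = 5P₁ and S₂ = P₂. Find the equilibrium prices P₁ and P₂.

Market 1: 272 - 7P₁ + P₂ = 5P₁ → 12P₁ - P₂ = 272.
Market 2: 7P₂ - 3P₁ = 159.
Eliminating P₂: 7×(1) + 1×(2) gives 81P₁ = 2063, so P₁ = 2063/81.
Back-substitute into (2): P₂ = (159 + 3×2063/81) / 7 = 908/27.

P₁ = 2063/81, P₂ = 908/27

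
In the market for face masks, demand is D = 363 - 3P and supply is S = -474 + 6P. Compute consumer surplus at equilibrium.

Consumer surplus = 1176

Equilibrium: 363 - 3P = -474 + 6P gives P* = 93, Q* = 84.
Demand choke price (D = 0): P = 121.
CS = ½(121 − 93)(84) = 1176.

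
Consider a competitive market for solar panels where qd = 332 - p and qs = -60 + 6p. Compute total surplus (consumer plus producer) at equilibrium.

Equilibrium: 332 - p = -60 + 6p gives p* = 56, q* = 276.
Demand choke price: p = 332; supply starts at p = 10.
CS = ½(332 − 56)(276) = 38088; PS = ½(56 − 10)(276) = 6348.

Total surplus = 44436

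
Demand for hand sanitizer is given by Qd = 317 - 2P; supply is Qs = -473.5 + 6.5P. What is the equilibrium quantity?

Set Qd = Qs: 317 - 2P = -473.5 + 6.5P.
790.5 = 8.5P, so P* = 93.
Q* = 317 − 2(93) = 131.

Q* = 131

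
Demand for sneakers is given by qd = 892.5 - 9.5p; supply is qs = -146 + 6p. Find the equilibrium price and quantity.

p* = 67, q* = 256

Set qd = qs: 892.5 - 9.5p = -146 + 6p.
1038.5 = 15.5p, so p* = 67.
q* = 892.5 − 9.5(67) = 256.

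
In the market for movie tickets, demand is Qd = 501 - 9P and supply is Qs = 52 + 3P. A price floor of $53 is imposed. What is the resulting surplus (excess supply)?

Surplus = 187

Equilibrium price would be P* = 449/12, so the floor at 53 binds.
At P = 53: Qd = 24, Qs = 211.
Surplus = 211 − 24 = 187.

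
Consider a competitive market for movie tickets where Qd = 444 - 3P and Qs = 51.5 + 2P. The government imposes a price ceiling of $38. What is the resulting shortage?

Equilibrium price would be P* = 78.5, so the ceiling at 38 binds.
At P = 38: Qd = 444 − 3(38) = 330, Qs = 51.5 + 2(38) = 127.5.
Shortage = 330 − 127.5 = 202.5.

Shortage = 202.5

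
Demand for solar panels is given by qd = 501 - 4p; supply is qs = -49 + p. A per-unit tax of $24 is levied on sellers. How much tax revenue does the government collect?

Pre-tax equilibrium: p* = 110, q* = 61.
Tax on sellers shifts supply to qs = -49 + 1(p − 24) = -73 + p.
501 - 4p = -73 + p gives buyer price pb = 114.8; sellers receive ps = 114.8 − 24 = 90.8.
New quantity: q = 501 − 4(114.8) = 41.8.
Revenue = 24 × 41.8 = 1003.2.

Tax revenue = 1003.2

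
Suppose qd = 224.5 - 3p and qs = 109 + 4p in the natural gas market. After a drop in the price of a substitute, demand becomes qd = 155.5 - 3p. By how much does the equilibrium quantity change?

Δq = -276/7

Original equilibrium: p* = 16.5, q* = 175.
New equilibrium: 155.5 - 3p = 109 + 4p, so 46.5 = 7p and p' = 93/14; q' = 155.5 − 3(93/14) = 949/7.
Change in quantity: 949/7 − 175 = -276/7.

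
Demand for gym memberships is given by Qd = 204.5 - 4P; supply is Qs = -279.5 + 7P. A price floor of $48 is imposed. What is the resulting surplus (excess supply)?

Surplus = 44

Equilibrium price would be P* = 44, so the floor at 48 binds.
At P = 48: Qd = 12.5, Qs = 56.5.
Surplus = 56.5 − 12.5 = 44.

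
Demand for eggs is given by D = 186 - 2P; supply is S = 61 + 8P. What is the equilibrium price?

P* = 12.5

Set D = S: 186 - 2P = 61 + 8P.
125 = 10P, so P* = 12.5.
Q* = 186 − 2(12.5) = 161.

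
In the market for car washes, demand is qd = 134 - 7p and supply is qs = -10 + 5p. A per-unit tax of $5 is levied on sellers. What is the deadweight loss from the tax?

Pre-tax equilibrium: p* = 12, q* = 50.
Tax on sellers shifts supply to qs = -10 + 5(p − 5) = -35 + 5p.
134 - 7p = -35 + 5p gives buyer price pb = 169/12; sellers receive ps = 169/12 − 5 = 109/12.
New quantity: q = 134 − 7(169/12) = 425/12.
DWL = ½ × 5 × (50 − 425/12) = 875/24.

Deadweight loss = 875/24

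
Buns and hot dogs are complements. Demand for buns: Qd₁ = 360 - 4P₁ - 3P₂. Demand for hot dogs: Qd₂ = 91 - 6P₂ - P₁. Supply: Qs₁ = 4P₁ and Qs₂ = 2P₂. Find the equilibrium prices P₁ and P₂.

P₁ = 2607/61, P₂ = 368/61

Market 1: 360 - 4P₁ - 3P₂ = 4P₁ → 8P₁ + 3P₂ = 360.
Market 2: 8P₂ + P₁ = 91.
Eliminating P₂: 8×(1) − 3×(2) gives 61P₁ = 2607, so P₁ = 2607/61.
Back-substitute into (2): P₂ = (91 − 1×2607/61) / 8 = 368/61.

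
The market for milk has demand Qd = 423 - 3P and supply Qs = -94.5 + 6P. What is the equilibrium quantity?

Q* = 250.5

Set Qd = Qs: 423 - 3P = -94.5 + 6P.
517.5 = 9P, so P* = 57.5.
Q* = 423 − 3(57.5) = 250.5.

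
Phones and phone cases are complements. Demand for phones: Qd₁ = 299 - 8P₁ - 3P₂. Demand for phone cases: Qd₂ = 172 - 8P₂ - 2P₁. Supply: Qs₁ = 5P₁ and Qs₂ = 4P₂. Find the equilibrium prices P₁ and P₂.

Market 1: 299 - 8P₁ - 3P₂ = 5P₁ → 13P₁ + 3P₂ = 299.
Market 2: 12P₂ + 2P₁ = 172.
Eliminating P₂: 12×(1) − 3×(2) gives 150P₁ = 3072, so P₁ = 20.48.
Back-substitute into (2): P₂ = (172 − 2×20.48) / 12 = 10.92.

P₁ = 20.48, P₂ = 10.92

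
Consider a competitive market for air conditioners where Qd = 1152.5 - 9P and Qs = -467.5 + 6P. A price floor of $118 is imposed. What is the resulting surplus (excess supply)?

Equilibrium price would be P* = 108, so the floor at 118 binds.
At P = 118: Qd = 90.5, Qs = 240.5.
Surplus = 240.5 − 90.5 = 150.

Surplus = 150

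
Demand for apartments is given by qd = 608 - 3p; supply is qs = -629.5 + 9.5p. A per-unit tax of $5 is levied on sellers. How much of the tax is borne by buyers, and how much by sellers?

Pre-tax equilibrium: p* = 99, q* = 311.
Tax on sellers shifts supply to qs = -629.5 + 9.5(p − 5) = -677 + 9.5p.
608 - 3p = -677 + 9.5p gives buyer price pb = 102.8; sellers receive ps = 102.8 − 5 = 97.8.
New quantity: q = 608 − 3(102.8) = 299.6.
Buyer burden = 102.8 − 99 = 3.8; seller burden = 99 − 97.8 = 1.2.

Buyers bear $3.8, sellers bear $1.2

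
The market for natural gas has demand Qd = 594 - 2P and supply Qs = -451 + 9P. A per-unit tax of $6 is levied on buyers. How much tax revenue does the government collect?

Pre-tax equilibrium: P* = 95, Q* = 404.
Tax on buyers shifts demand to Qd = 594 − 2(P + 6) = 582 - 2P.
582 - 2P = -451 + 9P gives seller price Ps = 1033/11; buyers pay Pb = 1033/11 + 6 = 1099/11.
New quantity: Q = 594 − 2(1099/11) = 4336/11.
Revenue = 6 × 4336/11 = 26016/11.

Tax revenue = 26016/11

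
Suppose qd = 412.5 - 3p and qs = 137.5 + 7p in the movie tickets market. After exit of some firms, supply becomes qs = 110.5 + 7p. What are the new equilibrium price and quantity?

Original equilibrium: p* = 27.5, q* = 330.
New equilibrium: 412.5 - 3p = 110.5 + 7p, so 302 = 10p and p' = 30.2; q' = 412.5 − 3(30.2) = 321.9.

p' = 30.2, q' = 321.9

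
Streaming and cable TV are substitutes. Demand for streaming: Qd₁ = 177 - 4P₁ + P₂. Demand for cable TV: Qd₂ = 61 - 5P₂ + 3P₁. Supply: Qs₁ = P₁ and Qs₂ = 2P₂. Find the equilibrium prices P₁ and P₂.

P₁ = 40.625, P₂ = 26.125

Market 1: 177 - 4P₁ + P₂ = P₁ → 5P₁ - P₂ = 177.
Market 2: 7P₂ - 3P₁ = 61.
Eliminating P₂: 7×(1) + 1×(2) gives 32P₁ = 1300, so P₁ = 40.625.
Back-substitute into (2): P₂ = (61 + 3×40.625) / 7 = 26.125.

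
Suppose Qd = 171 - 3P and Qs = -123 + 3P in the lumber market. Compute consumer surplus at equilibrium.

Equilibrium: 171 - 3P = -123 + 3P gives P* = 49, Q* = 24.
Demand choke price (Qd = 0): P = 57.
CS = ½(57 − 49)(24) = 96.

Consumer surplus = 96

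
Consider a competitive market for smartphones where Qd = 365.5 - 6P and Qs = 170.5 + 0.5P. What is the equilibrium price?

P* = 30

Set Qd = Qs: 365.5 - 6P = 170.5 + 0.5P.
195 = 6.5P, so P* = 30.
Q* = 365.5 − 6(30) = 185.5.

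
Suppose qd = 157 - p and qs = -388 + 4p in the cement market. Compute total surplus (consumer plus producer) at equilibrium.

Total surplus = 1440

Equilibrium: 157 - p = -388 + 4p gives p* = 109, q* = 48.
Demand choke price: p = 157; supply starts at p = 97.
CS = ½(157 − 109)(48) = 1152; PS = ½(109 − 97)(48) = 288.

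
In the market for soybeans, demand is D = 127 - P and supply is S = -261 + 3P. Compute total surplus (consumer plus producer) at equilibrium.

Equilibrium: 127 - P = -261 + 3P gives P* = 97, Q* = 30.
Demand choke price: P = 127; supply starts at P = 87.
CS = ½(127 − 97)(30) = 450; PS = ½(97 − 87)(30) = 150.

Total surplus = 600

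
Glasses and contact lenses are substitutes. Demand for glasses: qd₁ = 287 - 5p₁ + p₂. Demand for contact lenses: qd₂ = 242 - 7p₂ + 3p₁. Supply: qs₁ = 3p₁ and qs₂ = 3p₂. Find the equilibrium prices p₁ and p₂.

Market 1: 287 - 5p₁ + p₂ = 3p₁ → 8p₁ - p₂ = 287.
Market 2: 10p₂ - 3p₁ = 242.
Eliminating p₂: 10×(1) + 1×(2) gives 77p₁ = 3112, so p₁ = 3112/77.
Back-substitute into (2): p₂ = (242 + 3×3112/77) / 10 = 2797/77.

p₁ = 3112/77, p₂ = 2797/77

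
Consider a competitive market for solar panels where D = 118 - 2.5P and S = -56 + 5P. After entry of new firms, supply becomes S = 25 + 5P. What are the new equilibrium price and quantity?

Original equilibrium: P* = 23.2, Q* = 60.
New equilibrium: 118 - 2.5P = 25 + 5P, so 93 = 7.5P and P' = 12.4; Q' = 118 − 2.5(12.4) = 87.

P' = 12.4, Q' = 87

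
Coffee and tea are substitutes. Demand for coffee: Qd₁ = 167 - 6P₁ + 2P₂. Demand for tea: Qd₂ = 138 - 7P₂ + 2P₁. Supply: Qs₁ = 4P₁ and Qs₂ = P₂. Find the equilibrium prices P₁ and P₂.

P₁ = 403/19, P₂ = 857/38

Market 1: 167 - 6P₁ + 2P₂ = 4P₁ → 10P₁ - 2P₂ = 167.
Market 2: 8P₂ - 2P₁ = 138.
Eliminating P₂: 8×(1) + 2×(2) gives 76P₁ = 1612, so P₁ = 403/19.
Back-substitute into (2): P₂ = (138 + 2×403/19) / 8 = 857/38.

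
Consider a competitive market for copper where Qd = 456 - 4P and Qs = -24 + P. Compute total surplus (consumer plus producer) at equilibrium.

Equilibrium: 456 - 4P = -24 + P gives P* = 96, Q* = 72.
Demand choke price: P = 114; supply starts at P = 24.
CS = ½(114 − 96)(72) = 648; PS = ½(96 − 24)(72) = 2592.

Total surplus = 3240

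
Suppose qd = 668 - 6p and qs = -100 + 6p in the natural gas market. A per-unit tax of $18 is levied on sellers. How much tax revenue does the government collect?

Pre-tax equilibrium: p* = 64, q* = 284.
Tax on sellers shifts supply to qs = -100 + 6(p − 18) = -208 + 6p.
668 - 6p = -208 + 6p gives buyer price pb = 73; sellers receive ps = 73 − 18 = 55.
New quantity: q = 668 − 6(73) = 230.
Revenue = 18 × 230 = 4140.

Tax revenue = 4140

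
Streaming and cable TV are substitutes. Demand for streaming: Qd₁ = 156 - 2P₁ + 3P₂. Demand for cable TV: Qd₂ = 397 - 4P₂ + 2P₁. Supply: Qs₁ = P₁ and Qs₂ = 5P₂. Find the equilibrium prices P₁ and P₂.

P₁ = 865/7, P₂ = 501/7

Market 1: 156 - 2P₁ + 3P₂ = P₁ → 3P₁ - 3P₂ = 156.
Market 2: 9P₂ - 2P₁ = 397.
Eliminating P₂: 9×(1) + 3×(2) gives 21P₁ = 2595, so P₁ = 865/7.
Back-substitute into (2): P₂ = (397 + 2×865/7) / 9 = 501/7.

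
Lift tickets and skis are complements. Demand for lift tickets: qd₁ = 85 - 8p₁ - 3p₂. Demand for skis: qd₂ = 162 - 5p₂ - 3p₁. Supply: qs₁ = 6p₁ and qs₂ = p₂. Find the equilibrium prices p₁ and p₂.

p₁ = 0.32, p₂ = 26.84

Market 1: 85 - 8p₁ - 3p₂ = 6p₁ → 14p₁ + 3p₂ = 85.
Market 2: 6p₂ + 3p₁ = 162.
Eliminating p₂: 6×(1) − 3×(2) gives 75p₁ = 24, so p₁ = 0.32.
Back-substitute into (2): p₂ = (162 − 3×0.32) / 6 = 26.84.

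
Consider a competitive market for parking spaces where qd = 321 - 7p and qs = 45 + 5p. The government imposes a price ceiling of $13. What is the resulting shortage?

Equilibrium price would be p* = 23, so the ceiling at 13 binds.
At p = 13: qd = 321 − 7(13) = 230, qs = 45 + 5(13) = 110.
Shortage = 230 − 110 = 120.

Shortage = 120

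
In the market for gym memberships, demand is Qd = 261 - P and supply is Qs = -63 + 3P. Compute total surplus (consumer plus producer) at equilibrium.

Total surplus = 21600

Equilibrium: 261 - P = -63 + 3P gives P* = 81, Q* = 180.
Demand choke price: P = 261; supply starts at P = 21.
CS = ½(261 − 81)(180) = 16200; PS = ½(81 − 21)(180) = 5400.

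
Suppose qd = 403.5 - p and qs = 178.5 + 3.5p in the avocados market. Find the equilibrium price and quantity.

p* = 50, q* = 353.5

Set qd = qs: 403.5 - p = 178.5 + 3.5p.
225 = 4.5p, so p* = 50.
q* = 403.5 − 1(50) = 353.5.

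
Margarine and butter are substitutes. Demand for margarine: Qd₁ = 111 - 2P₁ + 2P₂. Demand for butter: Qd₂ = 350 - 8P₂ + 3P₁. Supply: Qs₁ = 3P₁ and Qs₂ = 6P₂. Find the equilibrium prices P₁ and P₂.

P₁ = 35.21875, P₂ = 32.546875

Market 1: 111 - 2P₁ + 2P₂ = 3P₁ → 5P₁ - 2P₂ = 111.
Market 2: 14P₂ - 3P₁ = 350.
Eliminating P₂: 14×(1) + 2×(2) gives 64P₁ = 2254, so P₁ = 35.21875.
Back-substitute into (2): P₂ = (350 + 3×35.21875) / 14 = 32.546875.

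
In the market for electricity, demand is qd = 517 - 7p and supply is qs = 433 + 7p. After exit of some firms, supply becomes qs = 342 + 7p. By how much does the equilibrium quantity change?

Δq = -45.5

Original equilibrium: p* = 6, q* = 475.
New equilibrium: 517 - 7p = 342 + 7p, so 175 = 14p and p' = 12.5; q' = 517 − 7(12.5) = 429.5.
Change in quantity: 429.5 − 475 = -45.5.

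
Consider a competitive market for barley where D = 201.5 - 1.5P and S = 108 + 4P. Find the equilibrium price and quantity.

Set D = S: 201.5 - 1.5P = 108 + 4P.
93.5 = 5.5P, so P* = 17.
Q* = 201.5 − 1.5(17) = 176.

P* = 17, Q* = 176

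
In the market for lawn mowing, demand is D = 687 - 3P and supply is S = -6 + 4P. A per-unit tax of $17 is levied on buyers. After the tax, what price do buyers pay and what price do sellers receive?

Buyers pay 761/7, sellers receive 642/7

Pre-tax equilibrium: P* = 99, Q* = 390.
Tax on buyers shifts demand to D = 687 − 3(P + 17) = 636 - 3P.
636 - 3P = -6 + 4P gives seller price Ps = 642/7; buyers pay Pb = 642/7 + 17 = 761/7.
New quantity: Q = 687 − 3(761/7) = 2526/7.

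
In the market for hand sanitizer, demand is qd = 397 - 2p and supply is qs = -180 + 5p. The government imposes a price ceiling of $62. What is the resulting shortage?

Shortage = 143

Equilibrium price would be p* = 577/7, so the ceiling at 62 binds.
At p = 62: qd = 397 − 2(62) = 273, qs = -180 + 5(62) = 130.
Shortage = 273 − 130 = 143.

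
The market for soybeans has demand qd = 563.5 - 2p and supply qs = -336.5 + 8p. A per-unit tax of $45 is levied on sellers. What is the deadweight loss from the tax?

Pre-tax equilibrium: p* = 90, q* = 383.5.
Tax on sellers shifts supply to qs = -336.5 + 8(p − 45) = -696.5 + 8p.
563.5 - 2p = -696.5 + 8p gives buyer price pb = 126; sellers receive ps = 126 − 45 = 81.
New quantity: q = 563.5 − 2(126) = 311.5.
DWL = ½ × 45 × (383.5 − 311.5) = 1620.

Deadweight loss = 1620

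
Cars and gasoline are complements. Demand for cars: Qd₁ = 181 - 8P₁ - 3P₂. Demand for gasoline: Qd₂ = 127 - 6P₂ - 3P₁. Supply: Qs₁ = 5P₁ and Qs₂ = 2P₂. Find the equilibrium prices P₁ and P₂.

P₁ = 1067/95, P₂ = 1108/95

Market 1: 181 - 8P₁ - 3P₂ = 5P₁ → 13P₁ + 3P₂ = 181.
Market 2: 8P₂ + 3P₁ = 127.
Eliminating P₂: 8×(1) − 3×(2) gives 95P₁ = 1067, so P₁ = 1067/95.
Back-substitute into (2): P₂ = (127 − 3×1067/95) / 8 = 1108/95.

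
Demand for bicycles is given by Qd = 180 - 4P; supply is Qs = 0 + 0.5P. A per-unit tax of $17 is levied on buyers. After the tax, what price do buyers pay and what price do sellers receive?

Buyers pay 377/9, sellers receive 224/9

Pre-tax equilibrium: P* = 40, Q* = 20.
Tax on buyers shifts demand to Qd = 180 − 4(P + 17) = 112 - 4P.
112 - 4P = 0 + 0.5P gives seller price Ps = 224/9; buyers pay Pb = 224/9 + 17 = 377/9.
New quantity: Q = 180 − 4(377/9) = 112/9.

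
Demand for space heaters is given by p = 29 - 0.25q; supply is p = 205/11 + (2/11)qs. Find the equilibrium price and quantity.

Set the two price expressions equal: 29 - 0.25q = 205/11 + (2/11)q.
114/11 = (19/44)q, so q* = 24.
p* = 29 − (0.25)(24) = 23.

p* = 23, q* = 24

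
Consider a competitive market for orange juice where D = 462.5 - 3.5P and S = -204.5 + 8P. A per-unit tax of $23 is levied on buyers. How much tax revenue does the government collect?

Tax revenue = 4680.5

Pre-tax equilibrium: P* = 58, Q* = 259.5.
Tax on buyers shifts demand to D = 462.5 − 3.5(P + 23) = 382 - 3.5P.
382 - 3.5P = -204.5 + 8P gives seller price Ps = 51; buyers pay Pb = 51 + 23 = 74.
New quantity: Q = 462.5 − 3.5(74) = 203.5.
Revenue = 23 × 203.5 = 4680.5.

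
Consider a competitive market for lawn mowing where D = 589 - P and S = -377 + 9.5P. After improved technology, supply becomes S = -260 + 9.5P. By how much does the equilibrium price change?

Original equilibrium: P* = 92, Q* = 497.
New equilibrium: 589 - P = -260 + 9.5P, so 849 = 10.5P and P' = 566/7; Q' = 589 − 1(566/7) = 3557/7.
Change in price: 566/7 − 92 = -78/7.

ΔP = -78/7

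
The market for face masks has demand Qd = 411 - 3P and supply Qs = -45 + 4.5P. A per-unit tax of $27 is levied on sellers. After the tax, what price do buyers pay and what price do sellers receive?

Buyers pay $77, sellers receive $50

Pre-tax equilibrium: P* = 60.8, Q* = 228.6.
Tax on sellers shifts supply to Qs = -45 + 4.5(P − 27) = -166.5 + 4.5P.
411 - 3P = -166.5 + 4.5P gives buyer price Pb = 77; sellers receive Ps = 77 − 27 = 50.
New quantity: Q = 411 − 3(77) = 180.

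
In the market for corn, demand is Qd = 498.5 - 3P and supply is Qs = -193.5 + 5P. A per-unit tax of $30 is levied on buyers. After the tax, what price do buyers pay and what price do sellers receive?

Pre-tax equilibrium: P* = 86.5, Q* = 239.
Tax on buyers shifts demand to Qd = 498.5 − 3(P + 30) = 408.5 - 3P.
408.5 - 3P = -193.5 + 5P gives seller price Ps = 75.25; buyers pay Pb = 75.25 + 30 = 105.25.
New quantity: Q = 498.5 − 3(105.25) = 182.75.

Buyers pay $105.25, sellers receive $75.25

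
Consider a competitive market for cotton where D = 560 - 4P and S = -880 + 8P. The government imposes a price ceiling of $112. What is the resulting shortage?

Shortage = 96

Equilibrium price would be P* = 120, so the ceiling at 112 binds.
At P = 112: D = 560 − 4(112) = 112, S = -880 + 8(112) = 16.
Shortage = 112 − 16 = 96.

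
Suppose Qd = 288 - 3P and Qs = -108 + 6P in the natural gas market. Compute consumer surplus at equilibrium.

Consumer surplus = 4056

Equilibrium: 288 - 3P = -108 + 6P gives P* = 44, Q* = 156.
Demand choke price (Qd = 0): P = 96.
CS = ½(96 − 44)(156) = 4056.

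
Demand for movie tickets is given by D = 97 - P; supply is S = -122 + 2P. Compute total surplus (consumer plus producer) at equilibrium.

Total surplus = 432

Equilibrium: 97 - P = -122 + 2P gives P* = 73, Q* = 24.
Demand choke price: P = 97; supply starts at P = 61.
CS = ½(97 − 73)(24) = 288; PS = ½(73 − 61)(24) = 144.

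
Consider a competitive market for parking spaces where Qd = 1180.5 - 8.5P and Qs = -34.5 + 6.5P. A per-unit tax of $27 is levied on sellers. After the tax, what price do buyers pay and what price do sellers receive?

Buyers pay $92.7, sellers receive $65.7

Pre-tax equilibrium: P* = 81, Q* = 492.
Tax on sellers shifts supply to Qs = -34.5 + 6.5(P − 27) = -210 + 6.5P.
1180.5 - 8.5P = -210 + 6.5P gives buyer price Pb = 92.7; sellers receive Ps = 92.7 − 27 = 65.7.
New quantity: Q = 1180.5 − 8.5(92.7) = 392.55.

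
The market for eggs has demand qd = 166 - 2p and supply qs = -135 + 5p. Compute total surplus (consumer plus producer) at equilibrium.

Total surplus = 2240

Equilibrium: 166 - 2p = -135 + 5p gives p* = 43, q* = 80.
Demand choke price: p = 83; supply starts at p = 27.
CS = ½(83 − 43)(80) = 1600; PS = ½(43 − 27)(80) = 640.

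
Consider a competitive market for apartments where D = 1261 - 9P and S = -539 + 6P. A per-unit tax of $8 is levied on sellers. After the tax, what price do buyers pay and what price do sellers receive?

Buyers pay $123.2, sellers receive $115.2

Pre-tax equilibrium: P* = 120, Q* = 181.
Tax on sellers shifts supply to S = -539 + 6(P − 8) = -587 + 6P.
1261 - 9P = -587 + 6P gives buyer price Pb = 123.2; sellers receive Ps = 123.2 − 8 = 115.2.
New quantity: Q = 1261 − 9(123.2) = 152.2.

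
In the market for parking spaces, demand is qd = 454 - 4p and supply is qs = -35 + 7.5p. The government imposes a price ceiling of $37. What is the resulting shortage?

Equilibrium price would be p* = 978/23, so the ceiling at 37 binds.
At p = 37: qd = 454 − 4(37) = 306, qs = -35 + 7.5(37) = 242.5.
Shortage = 306 − 242.5 = 63.5.

Shortage = 63.5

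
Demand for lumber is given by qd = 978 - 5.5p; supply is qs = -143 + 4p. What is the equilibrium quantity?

Set qd = qs: 978 - 5.5p = -143 + 4p.
1121 = 9.5p, so p* = 118.
q* = 978 − 5.5(118) = 329.

q* = 329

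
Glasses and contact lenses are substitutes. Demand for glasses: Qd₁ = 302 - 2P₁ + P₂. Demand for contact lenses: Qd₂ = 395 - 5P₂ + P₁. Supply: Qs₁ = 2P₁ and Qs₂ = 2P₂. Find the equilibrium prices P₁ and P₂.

P₁ = 2509/27, P₂ = 1882/27

Market 1: 302 - 2P₁ + P₂ = 2P₁ → 4P₁ - P₂ = 302.
Market 2: 7P₂ - P₁ = 395.
Eliminating P₂: 7×(1) + 1×(2) gives 27P₁ = 2509, so P₁ = 2509/27.
Back-substitute into (2): P₂ = (395 + 1×2509/27) / 7 = 1882/27.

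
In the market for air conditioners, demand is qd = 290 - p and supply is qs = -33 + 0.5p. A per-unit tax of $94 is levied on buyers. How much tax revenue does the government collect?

Tax revenue = 12220/3

Pre-tax equilibrium: p* = 646/3, q* = 224/3.
Tax on buyers shifts demand to qd = 290 − 1(p + 94) = 196 - p.
196 - p = -33 + 0.5p gives seller price ps = 458/3; buyers pay pb = 458/3 + 94 = 740/3.
New quantity: q = 290 − 1(740/3) = 130/3.
Revenue = 94 × 130/3 = 12220/3.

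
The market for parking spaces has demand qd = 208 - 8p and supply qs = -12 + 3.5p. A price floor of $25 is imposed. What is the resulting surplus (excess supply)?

Equilibrium price would be p* = 440/23, so the floor at 25 binds.
At p = 25: qd = 8, qs = 75.5.
Surplus = 75.5 − 8 = 67.5.

Surplus = 67.5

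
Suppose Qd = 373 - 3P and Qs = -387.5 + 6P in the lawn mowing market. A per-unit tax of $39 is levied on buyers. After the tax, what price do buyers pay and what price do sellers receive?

Pre-tax equilibrium: P* = 84.5, Q* = 119.5.
Tax on buyers shifts demand to Qd = 373 − 3(P + 39) = 256 - 3P.
256 - 3P = -387.5 + 6P gives seller price Ps = 71.5; buyers pay Pb = 71.5 + 39 = 110.5.
New quantity: Q = 373 − 3(110.5) = 41.5.

Buyers pay $110.5, sellers receive $71.5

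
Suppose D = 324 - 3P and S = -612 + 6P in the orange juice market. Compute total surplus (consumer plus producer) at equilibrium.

Equilibrium: 324 - 3P = -612 + 6P gives P* = 104, Q* = 12.
Demand choke price: P = 108; supply starts at P = 102.
CS = ½(108 − 104)(12) = 24; PS = ½(104 − 102)(12) = 12.

Total surplus = 36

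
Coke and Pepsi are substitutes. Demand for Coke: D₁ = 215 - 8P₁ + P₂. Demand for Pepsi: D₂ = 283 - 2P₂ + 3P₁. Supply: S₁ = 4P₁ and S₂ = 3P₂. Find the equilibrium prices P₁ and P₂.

P₁ = 1358/57, P₂ = 1347/19

Market 1: 215 - 8P₁ + P₂ = 4P₁ → 12P₁ - P₂ = 215.
Market 2: 5P₂ - 3P₁ = 283.
Eliminating P₂: 5×(1) + 1×(2) gives 57P₁ = 1358, so P₁ = 1358/57.
Back-substitute into (2): P₂ = (283 + 3×1358/57) / 5 = 1347/19.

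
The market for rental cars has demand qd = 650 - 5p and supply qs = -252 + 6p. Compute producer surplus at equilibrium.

Producer surplus = 4800

Equilibrium: 650 - 5p = -252 + 6p gives p* = 82, q* = 240.
Supply starts at p = 42 (where qs = 0).
PS = ½(82 − 42)(240) = 4800.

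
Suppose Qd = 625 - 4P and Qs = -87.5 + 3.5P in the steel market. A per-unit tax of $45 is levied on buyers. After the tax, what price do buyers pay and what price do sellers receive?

Buyers pay $116, sellers receive $71

Pre-tax equilibrium: P* = 95, Q* = 245.
Tax on buyers shifts demand to Qd = 625 − 4(P + 45) = 445 - 4P.
445 - 4P = -87.5 + 3.5P gives seller price Ps = 71; buyers pay Pb = 71 + 45 = 116.
New quantity: Q = 625 − 4(116) = 161.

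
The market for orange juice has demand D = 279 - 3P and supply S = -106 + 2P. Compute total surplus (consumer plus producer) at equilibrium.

Total surplus = 960

Equilibrium: 279 - 3P = -106 + 2P gives P* = 77, Q* = 48.
Demand choke price: P = 93; supply starts at P = 53.
CS = ½(93 − 77)(48) = 384; PS = ½(77 − 53)(48) = 576.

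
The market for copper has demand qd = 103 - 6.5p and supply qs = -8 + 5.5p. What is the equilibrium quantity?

Set qd = qs: 103 - 6.5p = -8 + 5.5p.
111 = 12p, so p* = 9.25.
q* = 103 − 6.5(9.25) = 42.875.

q* = 42.875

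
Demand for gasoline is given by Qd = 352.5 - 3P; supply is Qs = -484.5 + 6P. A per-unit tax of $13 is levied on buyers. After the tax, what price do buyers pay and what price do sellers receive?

Buyers pay 305/3, sellers receive 266/3

Pre-tax equilibrium: P* = 93, Q* = 73.5.
Tax on buyers shifts demand to Qd = 352.5 − 3(P + 13) = 313.5 - 3P.
313.5 - 3P = -484.5 + 6P gives seller price Ps = 266/3; buyers pay Pb = 266/3 + 13 = 305/3.
New quantity: Q = 352.5 − 3(305/3) = 47.5.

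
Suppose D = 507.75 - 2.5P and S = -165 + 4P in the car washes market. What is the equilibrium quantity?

Q* = 249

Set D = S: 507.75 - 2.5P = -165 + 4P.
672.75 = 6.5P, so P* = 103.5.
Q* = 507.75 − 2.5(103.5) = 249.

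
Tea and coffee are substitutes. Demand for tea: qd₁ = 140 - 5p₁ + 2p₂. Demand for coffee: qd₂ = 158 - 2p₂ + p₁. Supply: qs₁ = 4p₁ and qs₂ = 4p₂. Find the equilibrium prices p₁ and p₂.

Market 1: 140 - 5p₁ + 2p₂ = 4p₁ → 9p₁ - 2p₂ = 140.
Market 2: 6p₂ - p₁ = 158.
Eliminating p₂: 6×(1) + 2×(2) gives 52p₁ = 1156, so p₁ = 289/13.
Back-substitute into (2): p₂ = (158 + 1×289/13) / 6 = 781/26.

p₁ = 289/13, p₂ = 781/26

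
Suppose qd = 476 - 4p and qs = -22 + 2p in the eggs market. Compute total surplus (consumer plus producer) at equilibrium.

Total surplus = 7776

Equilibrium: 476 - 4p = -22 + 2p gives p* = 83, q* = 144.
Demand choke price: p = 119; supply starts at p = 11.
CS = ½(119 − 83)(144) = 2592; PS = ½(83 − 11)(144) = 5184.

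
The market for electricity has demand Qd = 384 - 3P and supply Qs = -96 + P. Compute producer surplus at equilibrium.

Equilibrium: 384 - 3P = -96 + P gives P* = 120, Q* = 24.
Supply starts at P = 96 (where Qs = 0).
PS = ½(120 − 96)(24) = 288.

Producer surplus = 288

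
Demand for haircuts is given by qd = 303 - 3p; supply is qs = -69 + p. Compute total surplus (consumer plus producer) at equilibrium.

Equilibrium: 303 - 3p = -69 + p gives p* = 93, q* = 24.
Demand choke price: p = 101; supply starts at p = 69.
CS = ½(101 − 93)(24) = 96; PS = ½(93 − 69)(24) = 288.

Total surplus = 384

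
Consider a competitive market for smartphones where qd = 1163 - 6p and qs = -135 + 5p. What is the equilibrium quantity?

q* = 455

Set qd = qs: 1163 - 6p = -135 + 5p.
1298 = 11p, so p* = 118.
q* = 1163 − 6(118) = 455.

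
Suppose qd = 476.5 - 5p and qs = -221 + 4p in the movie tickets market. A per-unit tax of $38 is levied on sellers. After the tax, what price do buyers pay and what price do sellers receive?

Buyers pay 1699/18, sellers receive 1015/18

Pre-tax equilibrium: p* = 77.5, q* = 89.
Tax on sellers shifts supply to qs = -221 + 4(p − 38) = -373 + 4p.
476.5 - 5p = -373 + 4p gives buyer price pb = 1699/18; sellers receive ps = 1699/18 − 38 = 1015/18.
New quantity: q = 476.5 − 5(1699/18) = 41/9.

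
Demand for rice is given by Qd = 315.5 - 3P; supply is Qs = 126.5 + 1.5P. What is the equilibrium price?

Set Qd = Qs: 315.5 - 3P = 126.5 + 1.5P.
189 = 4.5P, so P* = 42.
Q* = 315.5 − 3(42) = 189.5.

P* = 42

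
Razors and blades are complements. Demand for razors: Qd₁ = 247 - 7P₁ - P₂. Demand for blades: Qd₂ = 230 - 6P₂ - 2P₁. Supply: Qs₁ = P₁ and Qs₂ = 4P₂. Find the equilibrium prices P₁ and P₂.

P₁ = 1120/39, P₂ = 673/39

Market 1: 247 - 7P₁ - P₂ = P₁ → 8P₁ + P₂ = 247.
Market 2: 10P₂ + 2P₁ = 230.
Eliminating P₂: 10×(1) − 1×(2) gives 78P₁ = 2240, so P₁ = 1120/39.
Back-substitute into (2): P₂ = (230 − 2×1120/39) / 10 = 673/39.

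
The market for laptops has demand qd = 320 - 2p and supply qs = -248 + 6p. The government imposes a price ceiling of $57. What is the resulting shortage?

Equilibrium price would be p* = 71, so the ceiling at 57 binds.
At p = 57: qd = 320 − 2(57) = 206, qs = -248 + 6(57) = 94.
Shortage = 206 − 94 = 112.

Shortage = 112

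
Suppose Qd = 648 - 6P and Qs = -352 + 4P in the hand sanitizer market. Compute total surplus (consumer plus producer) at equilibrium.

Equilibrium: 648 - 6P = -352 + 4P gives P* = 100, Q* = 48.
Demand choke price: P = 108; supply starts at P = 88.
CS = ½(108 − 100)(48) = 192; PS = ½(100 − 88)(48) = 288.

Total surplus = 480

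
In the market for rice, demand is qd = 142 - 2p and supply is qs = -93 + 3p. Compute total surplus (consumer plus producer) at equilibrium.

Total surplus = 960

Equilibrium: 142 - 2p = -93 + 3p gives p* = 47, q* = 48.
Demand choke price: p = 71; supply starts at p = 31.
CS = ½(71 − 47)(48) = 576; PS = ½(47 − 31)(48) = 384.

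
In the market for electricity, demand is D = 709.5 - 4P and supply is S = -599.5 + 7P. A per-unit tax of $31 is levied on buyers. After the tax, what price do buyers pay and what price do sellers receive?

Pre-tax equilibrium: P* = 119, Q* = 233.5.
Tax on buyers shifts demand to D = 709.5 − 4(P + 31) = 585.5 - 4P.
585.5 - 4P = -599.5 + 7P gives seller price Ps = 1185/11; buyers pay Pb = 1185/11 + 31 = 1526/11.
New quantity: Q = 709.5 − 4(1526/11) = 3401/22.

Buyers pay 1526/11, sellers receive 1185/11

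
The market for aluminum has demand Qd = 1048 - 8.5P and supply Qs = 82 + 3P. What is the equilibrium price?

P* = 84

Set Qd = Qs: 1048 - 8.5P = 82 + 3P.
966 = 11.5P, so P* = 84.
Q* = 1048 − 8.5(84) = 334.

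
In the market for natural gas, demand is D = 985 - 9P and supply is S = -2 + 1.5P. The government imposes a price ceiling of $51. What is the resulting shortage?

Equilibrium price would be P* = 94, so the ceiling at 51 binds.
At P = 51: D = 985 − 9(51) = 526, S = -2 + 1.5(51) = 74.5.
Shortage = 526 − 74.5 = 451.5.

Shortage = 451.5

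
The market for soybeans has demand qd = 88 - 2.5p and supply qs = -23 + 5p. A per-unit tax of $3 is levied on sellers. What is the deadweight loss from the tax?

Deadweight loss = 7.5

Pre-tax equilibrium: p* = 14.8, q* = 51.
Tax on sellers shifts supply to qs = -23 + 5(p − 3) = -38 + 5p.
88 - 2.5p = -38 + 5p gives buyer price pb = 16.8; sellers receive ps = 16.8 − 3 = 13.8.
New quantity: q = 88 − 2.5(16.8) = 46.
DWL = ½ × 3 × (51 − 46) = 7.5.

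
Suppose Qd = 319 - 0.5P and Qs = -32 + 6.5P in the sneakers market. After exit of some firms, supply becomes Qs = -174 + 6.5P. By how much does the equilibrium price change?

Original equilibrium: P* = 351/7, Q* = 4115/14.
New equilibrium: 319 - 0.5P = -174 + 6.5P, so 493 = 7P and P' = 493/7; Q' = 319 − 0.5(493/7) = 3973/14.
Change in price: 493/7 − 351/7 = 142/7.

ΔP = 142/7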